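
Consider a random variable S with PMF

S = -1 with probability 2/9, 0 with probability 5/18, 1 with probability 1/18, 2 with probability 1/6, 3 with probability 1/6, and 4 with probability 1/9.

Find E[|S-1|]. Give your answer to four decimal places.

1.5556

E[|S-1|] = Σ |s-1|·P(S=s)
 = 2·2/9 + 1·5/18 + 0·1/18 + 1·1/6 + 2·1/6 + 3·1/9
 = 4/9 + 5/18 + 0 + 1/6 + 1/3 + 1/3
 = 14/9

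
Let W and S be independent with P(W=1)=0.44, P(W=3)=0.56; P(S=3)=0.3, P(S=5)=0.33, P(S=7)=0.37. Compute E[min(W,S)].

E[min(W,S)] = Σ_w Σ_s min(w,s) · P(W=w)P(S=s)
 = 1·0.132 + 1·0.1452 + 1·0.1628 + 3·0.168 + 3·0.1848 + 3·0.2072
 = 0.132 + 0.1452 + 0.1628 + 0.504 + 0.5544 + 0.6216
 = 2.12

2.12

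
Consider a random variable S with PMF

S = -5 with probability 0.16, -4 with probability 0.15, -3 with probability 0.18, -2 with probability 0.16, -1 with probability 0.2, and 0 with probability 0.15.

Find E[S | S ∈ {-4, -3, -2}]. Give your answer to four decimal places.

P(S ∈ {-4, -3, -2}) = 0.15 + 0.18 + 0.16 = 0.49.
E[S | S ∈ {-4, -3, -2}] = [(-4)·0.15 + (-3)·0.18 + (-2)·0.16] / 0.49
 = -1.46 / 0.49
 = -146/49

-2.9796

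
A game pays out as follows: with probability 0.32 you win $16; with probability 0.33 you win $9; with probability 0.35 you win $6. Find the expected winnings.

E[payout] = 16·0.32 + 9·0.33 + 6·0.35
 = 5.12 + 2.97 + 2.1
 = 10.19

10.19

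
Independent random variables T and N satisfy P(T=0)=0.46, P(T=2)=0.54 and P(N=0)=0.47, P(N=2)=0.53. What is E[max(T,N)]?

E[max(T,N)] = Σ_t Σ_n max(t,n) · P(T=t)P(N=n)
 = 0·0.2162 + 2·0.2438 + 2·0.2538 + 2·0.2862
 = 0 + 0.4876 + 0.5076 + 0.5724
 = 1.5676

1.5676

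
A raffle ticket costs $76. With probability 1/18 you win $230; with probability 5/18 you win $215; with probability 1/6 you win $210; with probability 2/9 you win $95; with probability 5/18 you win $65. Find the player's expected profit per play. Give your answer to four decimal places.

70.6667

E[payout] = 230·1/18 + 215·5/18 + 210·1/6 + 95·2/9 + 65·5/18
 = 115/9 + 1075/18 + 35 + 190/9 + 325/18
 = 440/3
Net = 440/3 - 76 = 212/3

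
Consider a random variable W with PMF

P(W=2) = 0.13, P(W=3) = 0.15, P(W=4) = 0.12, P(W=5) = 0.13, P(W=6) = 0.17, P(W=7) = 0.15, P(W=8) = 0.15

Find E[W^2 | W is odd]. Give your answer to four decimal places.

P(W is odd) = 0.15 + 0.13 + 0.15 = 0.43.
E[W^2 | W is odd] = [9·0.15 + 25·0.13 + 49·0.15] / 0.43
 = 11.95 / 0.43
 = 1195/43

27.7907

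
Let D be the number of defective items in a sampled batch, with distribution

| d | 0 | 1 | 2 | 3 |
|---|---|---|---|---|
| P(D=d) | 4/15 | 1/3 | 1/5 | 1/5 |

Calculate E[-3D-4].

E[-3D-4] = Σ (-3d-4)·P(D=d)
 = (-4)·4/15 + (-7)·1/3 + (-10)·1/5 + (-13)·1/5
 = (-16/15) + (-7/3) + (-2) + (-13/5)
 = -8

-8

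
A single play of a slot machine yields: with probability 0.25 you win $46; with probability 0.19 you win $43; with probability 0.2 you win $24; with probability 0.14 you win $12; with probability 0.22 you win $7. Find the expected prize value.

27.69

E[payout] = 46·0.25 + 43·0.19 + 24·0.2 + 12·0.14 + 7·0.22
 = 11.5 + 8.17 + 4.8 + 1.68 + 1.54
 = 27.69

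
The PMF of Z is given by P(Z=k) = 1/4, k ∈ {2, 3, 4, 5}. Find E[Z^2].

E[Z^2] = Σ z^2·P(Z=z)
 = 4·1/4 + 9·1/4 + 16·1/4 + 25·1/4
 = 1 + 9/4 + 4 + 25/4
 = 27/2

13.5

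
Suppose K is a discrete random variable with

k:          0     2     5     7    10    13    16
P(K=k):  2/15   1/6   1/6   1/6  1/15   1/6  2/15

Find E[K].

E[K] = Σ k·P(K=k)
 = 0·2/15 + 2·1/6 + 5·1/6 + 7·1/6 + 10·1/15 + 13·1/6 + 16·2/15
 = 0 + 1/3 + 5/6 + 7/6 + 2/3 + 13/6 + 32/15
 = 73/10

7.3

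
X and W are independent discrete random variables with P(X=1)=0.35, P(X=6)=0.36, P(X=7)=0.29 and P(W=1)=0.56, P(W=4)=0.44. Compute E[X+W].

E[X+W] = Σ_x Σ_w (x+w) · P(X=x)P(W=w)
 = 2·0.196 + 5·0.154 + 7·0.2016 + 10·0.1584 + 8·0.1624 + 11·0.1276
 = 0.392 + 0.77 + 1.4112 + 1.584 + 1.2992 + 1.4036
 = 6.86

6.86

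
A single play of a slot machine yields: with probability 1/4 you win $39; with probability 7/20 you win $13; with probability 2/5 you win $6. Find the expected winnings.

E[payout] = 39·1/4 + 13·7/20 + 6·2/5
 = 39/4 + 91/20 + 12/5
 = 167/10

16.7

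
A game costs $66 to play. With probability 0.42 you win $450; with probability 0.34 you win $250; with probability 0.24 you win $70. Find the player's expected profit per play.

E[payout] = 450·0.42 + 250·0.34 + 70·0.24
 = 189 + 85 + 16.8
 = 290.8
Net = 290.8 - 66 = 224.8

224.8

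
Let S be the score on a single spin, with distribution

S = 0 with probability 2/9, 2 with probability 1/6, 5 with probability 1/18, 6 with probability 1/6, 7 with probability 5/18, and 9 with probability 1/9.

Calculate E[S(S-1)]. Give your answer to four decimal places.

E[S(S-1)] = Σ s(s-1)·P(S=s)
 = 0·2/9 + 2·1/6 + 20·1/18 + 30·1/6 + 42·5/18 + 72·1/9
 = 0 + 1/3 + 10/9 + 5 + 35/3 + 8
 = 235/9

26.1111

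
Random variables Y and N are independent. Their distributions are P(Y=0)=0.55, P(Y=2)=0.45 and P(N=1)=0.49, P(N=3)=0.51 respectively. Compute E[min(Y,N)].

E[min(Y,N)] = Σ_y Σ_n min(y,n) · P(Y=y)P(N=n)
 = 0·0.2695 + 0·0.2805 + 1·0.2205 + 2·0.2295
 = 0 + 0 + 0.2205 + 0.459
 = 0.6795

0.6795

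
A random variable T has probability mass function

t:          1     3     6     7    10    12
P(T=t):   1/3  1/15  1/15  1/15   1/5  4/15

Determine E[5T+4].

37

E[5T+4] = Σ (5t+4)·P(T=t)
 = 9·1/3 + 19·1/15 + 34·1/15 + 39·1/15 + 54·1/5 + 64·4/15
 = 3 + 19/15 + 34/15 + 13/5 + 54/5 + 256/15
 = 37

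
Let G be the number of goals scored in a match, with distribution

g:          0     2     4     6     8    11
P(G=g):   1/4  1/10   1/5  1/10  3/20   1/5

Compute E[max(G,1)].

5.25

E[max(G,1)] = Σ max(g,1)·P(G=g)
 = 1·1/4 + 2·1/10 + 4·1/5 + 6·1/10 + 8·3/20 + 11·1/5
 = 1/4 + 1/5 + 4/5 + 3/5 + 6/5 + 11/5
 = 21/4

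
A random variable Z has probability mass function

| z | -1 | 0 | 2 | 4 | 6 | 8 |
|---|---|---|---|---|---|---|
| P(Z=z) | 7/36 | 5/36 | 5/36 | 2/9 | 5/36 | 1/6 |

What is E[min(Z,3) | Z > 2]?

3

P(Z > 2) = 2/9 + 5/36 + 1/6 = 19/36.
E[min(Z,3) | Z > 2] = [3·2/9 + 3·5/36 + 3·1/6] / (19/36)
 = 19/12 / (19/36)
 = 3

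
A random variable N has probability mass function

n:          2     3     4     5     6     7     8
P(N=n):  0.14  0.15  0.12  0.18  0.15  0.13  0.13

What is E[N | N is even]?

5

P(N is even) = 0.14 + 0.12 + 0.15 + 0.13 = 0.54.
E[N | N is even] = [2·0.14 + 4·0.12 + 6·0.15 + 8·0.13] / 0.54
 = 2.7 / 0.54
 = 5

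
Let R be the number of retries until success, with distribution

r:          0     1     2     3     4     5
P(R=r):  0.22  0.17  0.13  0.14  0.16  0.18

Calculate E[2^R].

E[2^R] = Σ 2^r·P(R=r)
 = 1·0.22 + 2·0.17 + 4·0.13 + 8·0.14 + 16·0.16 + 32·0.18
 = 0.22 + 0.34 + 0.52 + 1.12 + 2.56 + 5.76
 = 10.52

10.52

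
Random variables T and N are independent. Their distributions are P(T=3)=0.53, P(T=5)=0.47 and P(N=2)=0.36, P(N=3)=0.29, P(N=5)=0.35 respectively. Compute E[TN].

E[TN] = Σ_t Σ_n tn · P(T=t)P(N=n)
 = 6·0.1908 + 9·0.1537 + 15·0.1855 + 10·0.1692 + 15·0.1363 + 25·0.1645
 = 1.1448 + 1.3833 + 2.7825 + 1.692 + 2.0445 + 4.1125
 = 13.1596

13.1596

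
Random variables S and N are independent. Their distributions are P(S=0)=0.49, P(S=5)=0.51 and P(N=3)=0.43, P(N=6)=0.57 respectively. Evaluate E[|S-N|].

E[|S-N|] = Σ_s Σ_n |s-n| · P(S=s)P(N=n)
 = 3·0.2107 + 6·0.2793 + 2·0.2193 + 1·0.2907
 = 0.6321 + 1.6758 + 0.4386 + 0.2907
 = 3.0372

3.0372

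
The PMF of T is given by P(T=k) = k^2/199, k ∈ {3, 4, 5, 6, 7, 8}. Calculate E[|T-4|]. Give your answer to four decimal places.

2.5578

E[|T-4|] = Σ |t-4|·P(T=t)
 = 1·9/199 + 0·16/199 + 1·25/199 + 2·36/199 + 3·49/199 + 4·64/199
 = 9/199 + 0 + 25/199 + 72/199 + 147/199 + 256/199
 = 509/199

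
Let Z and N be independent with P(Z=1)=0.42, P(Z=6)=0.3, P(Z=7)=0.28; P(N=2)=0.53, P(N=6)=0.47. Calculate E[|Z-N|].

2.7192

E[|Z-N|] = Σ_z Σ_n |z-n| · P(Z=z)P(N=n)
 = 1·0.2226 + 5·0.1974 + 4·0.159 + 0·0.141 + 5·0.1484 + 1·0.1316
 = 0.2226 + 0.987 + 0.636 + 0 + 0.742 + 0.1316
 = 2.7192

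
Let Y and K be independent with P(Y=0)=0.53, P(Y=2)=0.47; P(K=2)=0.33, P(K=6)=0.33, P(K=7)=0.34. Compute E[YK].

4.7188

E[YK] = Σ_y Σ_k yk · P(Y=y)P(K=k)
 = 0·0.1749 + 0·0.1749 + 0·0.1802 + 4·0.1551 + 12·0.1551 + 14·0.1598
 = 0 + 0 + 0 + 0.6204 + 1.8612 + 2.2372
 = 4.7188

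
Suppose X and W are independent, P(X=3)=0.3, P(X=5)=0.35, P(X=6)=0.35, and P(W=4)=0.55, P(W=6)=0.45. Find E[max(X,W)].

E[max(X,W)] = Σ_x Σ_w max(x,w) · P(X=x)P(W=w)
 = 4·0.165 + 6·0.135 + 5·0.1925 + 6·0.1575 + 6·0.1925 + 6·0.1575
 = 0.66 + 0.81 + 0.9625 + 0.945 + 1.155 + 0.945
 = 5.4775

5.4775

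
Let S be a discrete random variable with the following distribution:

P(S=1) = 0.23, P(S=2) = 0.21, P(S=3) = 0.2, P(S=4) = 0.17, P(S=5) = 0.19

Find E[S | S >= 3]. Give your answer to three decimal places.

3.982

P(S >= 3) = 0.2 + 0.17 + 0.19 = 0.56.
E[S | S >= 3] = [3·0.2 + 4·0.17 + 5·0.19] / 0.56
 = 2.23 / 0.56
 = 223/56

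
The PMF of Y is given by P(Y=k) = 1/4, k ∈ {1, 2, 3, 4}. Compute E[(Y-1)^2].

E[(Y-1)^2] = Σ (y-1)^2·P(Y=y)
 = 0·1/4 + 1·1/4 + 4·1/4 + 9·1/4
 = 0 + 1/4 + 1 + 9/4
 = 7/2

3.5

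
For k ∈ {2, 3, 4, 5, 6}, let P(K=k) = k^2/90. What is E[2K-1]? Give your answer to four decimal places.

8.7778

E[2K-1] = Σ (2k-1)·P(K=k)
 = 3·2/45 + 5·1/10 + 7·8/45 + 9·5/18 + 11·2/5
 = 2/15 + 1/2 + 56/45 + 5/2 + 22/5
 = 79/9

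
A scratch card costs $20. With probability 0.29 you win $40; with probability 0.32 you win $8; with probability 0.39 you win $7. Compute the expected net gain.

-3.11

E[payout] = 40·0.29 + 8·0.32 + 7·0.39
 = 11.6 + 2.56 + 2.73
 = 16.89
Net = 16.89 - 20 = -3.11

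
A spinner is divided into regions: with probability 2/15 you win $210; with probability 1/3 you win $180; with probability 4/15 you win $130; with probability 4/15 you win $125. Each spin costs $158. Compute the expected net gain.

-2

E[payout] = 210·2/15 + 180·1/3 + 130·4/15 + 125·4/15
 = 28 + 60 + 104/3 + 100/3
 = 156
Net = 156 - 158 = -2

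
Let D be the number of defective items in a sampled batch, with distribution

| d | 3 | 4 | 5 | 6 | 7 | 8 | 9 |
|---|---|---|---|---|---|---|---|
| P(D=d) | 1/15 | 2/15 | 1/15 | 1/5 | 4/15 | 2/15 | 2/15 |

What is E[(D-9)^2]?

E[(D-9)^2] = Σ (d-9)^2·P(D=d)
 = 36·1/15 + 25·2/15 + 16·1/15 + 9·1/5 + 4·4/15 + 1·2/15 + 0·2/15
 = 12/5 + 10/3 + 16/15 + 9/5 + 16/15 + 2/15 + 0
 = 49/5

9.8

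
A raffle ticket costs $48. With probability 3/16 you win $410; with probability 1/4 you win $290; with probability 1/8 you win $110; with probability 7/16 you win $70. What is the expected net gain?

E[payout] = 410·3/16 + 290·1/4 + 110·1/8 + 70·7/16
 = 615/8 + 145/2 + 55/4 + 245/8
 = 775/4
Net = 775/4 - 48 = 583/4

145.75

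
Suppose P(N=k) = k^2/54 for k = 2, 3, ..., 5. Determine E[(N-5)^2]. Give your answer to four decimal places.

E[(N-5)^2] = Σ (n-5)^2·P(N=n)
 = 9·2/27 + 4·1/6 + 1·8/27 + 0·25/54
 = 2/3 + 2/3 + 8/27 + 0
 = 44/27

1.6296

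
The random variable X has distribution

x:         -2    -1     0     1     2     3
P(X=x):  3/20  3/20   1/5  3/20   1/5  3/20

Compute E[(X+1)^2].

E[(X+1)^2] = Σ (x+1)^2·P(X=x)
 = 1·3/20 + 0·3/20 + 1·1/5 + 4·3/20 + 9·1/5 + 16·3/20
 = 3/20 + 0 + 1/5 + 3/5 + 9/5 + 12/5
 = 103/20

5.15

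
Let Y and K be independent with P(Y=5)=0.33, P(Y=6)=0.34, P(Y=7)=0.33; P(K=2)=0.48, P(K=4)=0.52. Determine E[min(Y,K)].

E[min(Y,K)] = Σ_y Σ_k min(y,k) · P(Y=y)P(K=k)
 = 2·0.1584 + 4·0.1716 + 2·0.1632 + 4·0.1768 + 2·0.1584 + 4·0.1716
 = 0.3168 + 0.6864 + 0.3264 + 0.7072 + 0.3168 + 0.6864
 = 3.04

3.04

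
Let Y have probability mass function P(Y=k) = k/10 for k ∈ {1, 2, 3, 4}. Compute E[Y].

E[Y] = Σ y·P(Y=y)
 = 1·1/10 + 2·1/5 + 3·3/10 + 4·2/5
 = 1/10 + 2/5 + 9/10 + 8/5
 = 3

3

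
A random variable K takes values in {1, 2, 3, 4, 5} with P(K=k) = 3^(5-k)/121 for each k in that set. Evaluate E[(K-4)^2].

7

E[(K-4)^2] = Σ (k-4)^2·P(K=k)
 = 9·81/121 + 4·27/121 + 1·9/121 + 0·3/121 + 1·1/121
 = 729/121 + 108/121 + 9/121 + 0 + 1/121
 = 7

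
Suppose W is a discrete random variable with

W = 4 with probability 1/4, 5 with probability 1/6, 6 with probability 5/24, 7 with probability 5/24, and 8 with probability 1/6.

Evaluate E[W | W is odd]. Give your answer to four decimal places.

6.1111

P(W is odd) = 1/6 + 5/24 = 3/8.
E[W | W is odd] = [5·1/6 + 7·5/24] / (3/8)
 = 55/24 / (3/8)
 = 55/9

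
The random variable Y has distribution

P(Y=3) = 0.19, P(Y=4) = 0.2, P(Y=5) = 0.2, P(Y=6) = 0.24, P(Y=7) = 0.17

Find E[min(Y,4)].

3.81

E[min(Y,4)] = Σ min(y,4)·P(Y=y)
 = 3·0.19 + 4·0.2 + 4·0.2 + 4·0.24 + 4·0.17
 = 0.57 + 0.8 + 0.8 + 0.96 + 0.68
 = 3.81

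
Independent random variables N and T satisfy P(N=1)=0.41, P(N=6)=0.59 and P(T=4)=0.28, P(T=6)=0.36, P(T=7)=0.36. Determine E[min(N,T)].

E[min(N,T)] = Σ_n Σ_t min(n,t) · P(N=n)P(T=t)
 = 1·0.1148 + 1·0.1476 + 1·0.1476 + 4·0.1652 + 6·0.2124 + 6·0.2124
 = 0.1148 + 0.1476 + 0.1476 + 0.6608 + 1.2744 + 1.2744
 = 3.6196

3.6196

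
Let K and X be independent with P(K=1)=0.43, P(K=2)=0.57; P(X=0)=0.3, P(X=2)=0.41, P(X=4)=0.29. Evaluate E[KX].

E[KX] = Σ_k Σ_x kx · P(K=k)P(X=x)
 = 0·0.129 + 2·0.1763 + 4·0.1247 + 0·0.171 + 4·0.2337 + 8·0.1653
 = 0 + 0.3526 + 0.4988 + 0 + 0.9348 + 1.3224
 = 3.1086

3.1086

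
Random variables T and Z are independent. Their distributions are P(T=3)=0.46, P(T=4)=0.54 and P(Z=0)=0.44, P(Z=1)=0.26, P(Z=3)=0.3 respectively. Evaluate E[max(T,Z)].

3.54

E[max(T,Z)] = Σ_t Σ_z max(t,z) · P(T=t)P(Z=z)
 = 3·0.2024 + 3·0.1196 + 3·0.138 + 4·0.2376 + 4·0.1404 + 4·0.162
 = 0.6072 + 0.3588 + 0.414 + 0.9504 + 0.5616 + 0.648
 = 3.54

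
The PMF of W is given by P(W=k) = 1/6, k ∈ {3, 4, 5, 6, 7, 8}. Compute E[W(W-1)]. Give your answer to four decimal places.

E[W(W-1)] = Σ w(w-1)·P(W=w)
 = 6·1/6 + 12·1/6 + 20·1/6 + 30·1/6 + 42·1/6 + 56·1/6
 = 1 + 2 + 10/3 + 5 + 7 + 28/3
 = 83/3

27.6667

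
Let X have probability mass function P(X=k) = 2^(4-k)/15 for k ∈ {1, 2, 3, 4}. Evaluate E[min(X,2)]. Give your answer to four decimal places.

1.4667

E[min(X,2)] = Σ min(x,2)·P(X=x)
 = 1·8/15 + 2·4/15 + 2·2/15 + 2·1/15
 = 8/15 + 8/15 + 4/15 + 2/15
 = 22/15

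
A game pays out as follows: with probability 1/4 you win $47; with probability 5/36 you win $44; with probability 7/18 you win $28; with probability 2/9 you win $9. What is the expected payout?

30.75

E[payout] = 47·1/4 + 44·5/36 + 28·7/18 + 9·2/9
 = 47/4 + 55/9 + 98/9 + 2
 = 123/4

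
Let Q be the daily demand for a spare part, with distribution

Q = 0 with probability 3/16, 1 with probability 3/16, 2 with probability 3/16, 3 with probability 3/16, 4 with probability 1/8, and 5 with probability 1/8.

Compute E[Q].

E[Q] = Σ q·P(Q=q)
 = 0·3/16 + 1·3/16 + 2·3/16 + 3·3/16 + 4·1/8 + 5·1/8
 = 0 + 3/16 + 3/8 + 9/16 + 1/2 + 5/8
 = 9/4

2.25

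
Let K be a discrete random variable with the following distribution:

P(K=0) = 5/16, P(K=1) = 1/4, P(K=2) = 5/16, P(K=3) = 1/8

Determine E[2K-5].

-2.5

E[2K-5] = Σ (2k-5)·P(K=k)
 = (-5)·5/16 + (-3)·1/4 + (-1)·5/16 + 1·1/8
 = (-25/16) + (-3/4) + (-5/16) + 1/8
 = -5/2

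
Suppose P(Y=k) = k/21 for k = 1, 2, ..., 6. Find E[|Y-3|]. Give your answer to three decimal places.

1.714

E[|Y-3|] = Σ |y-3|·P(Y=y)
 = 2·1/21 + 1·2/21 + 0·1/7 + 1·4/21 + 2·5/21 + 3·2/7
 = 2/21 + 2/21 + 0 + 4/21 + 10/21 + 6/7
 = 12/7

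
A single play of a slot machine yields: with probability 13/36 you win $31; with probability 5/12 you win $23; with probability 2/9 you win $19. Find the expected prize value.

25

E[payout] = 31·13/36 + 23·5/12 + 19·2/9
 = 403/36 + 115/12 + 38/9
 = 25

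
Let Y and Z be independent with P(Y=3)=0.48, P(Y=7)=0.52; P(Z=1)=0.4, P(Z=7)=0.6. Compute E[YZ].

23.368

E[YZ] = Σ_y Σ_z yz · P(Y=y)P(Z=z)
 = 3·0.192 + 21·0.288 + 7·0.208 + 49·0.312
 = 0.576 + 6.048 + 1.456 + 15.288
 = 23.368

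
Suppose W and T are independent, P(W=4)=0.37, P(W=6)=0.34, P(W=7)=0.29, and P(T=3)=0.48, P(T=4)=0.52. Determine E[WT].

19.536

E[WT] = Σ_w Σ_t wt · P(W=w)P(T=t)
 = 12·0.1776 + 16·0.1924 + 18·0.1632 + 24·0.1768 + 21·0.1392 + 28·0.1508
 = 2.1312 + 3.0784 + 2.9376 + 4.2432 + 2.9232 + 4.2224
 = 19.536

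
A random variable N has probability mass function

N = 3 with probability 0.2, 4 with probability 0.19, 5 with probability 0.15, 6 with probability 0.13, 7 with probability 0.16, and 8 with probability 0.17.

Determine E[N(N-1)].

E[N(N-1)] = Σ n(n-1)·P(N=n)
 = 6·0.2 + 12·0.19 + 20·0.15 + 30·0.13 + 42·0.16 + 56·0.17
 = 1.2 + 2.28 + 3 + 3.9 + 6.72 + 9.52
 = 26.62

26.62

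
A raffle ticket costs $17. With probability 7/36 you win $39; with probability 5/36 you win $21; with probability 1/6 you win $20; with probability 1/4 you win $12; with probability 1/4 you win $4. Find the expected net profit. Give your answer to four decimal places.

E[payout] = 39·7/36 + 21·5/36 + 20·1/6 + 12·1/4 + 4·1/4
 = 91/12 + 35/12 + 10/3 + 3 + 1
 = 107/6
Net = 107/6 - 17 = 5/6

0.8333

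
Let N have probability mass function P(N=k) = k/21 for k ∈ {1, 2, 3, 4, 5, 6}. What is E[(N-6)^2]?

5

E[(N-6)^2] = Σ (n-6)^2·P(N=n)
 = 25·1/21 + 16·2/21 + 9·1/7 + 4·4/21 + 1·5/21 + 0·2/7
 = 25/21 + 32/21 + 9/7 + 16/21 + 5/21 + 0
 = 5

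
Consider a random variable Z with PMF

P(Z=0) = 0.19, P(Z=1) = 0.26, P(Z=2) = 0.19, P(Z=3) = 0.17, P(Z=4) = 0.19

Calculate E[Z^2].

5.59

E[Z^2] = Σ z^2·P(Z=z)
 = 0·0.19 + 1·0.26 + 4·0.19 + 9·0.17 + 16·0.19
 = 0 + 0.26 + 0.76 + 1.53 + 3.04
 = 5.59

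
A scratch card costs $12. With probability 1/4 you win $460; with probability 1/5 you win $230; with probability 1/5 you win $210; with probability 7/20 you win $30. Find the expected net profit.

E[payout] = 460·1/4 + 230·1/5 + 210·1/5 + 30·7/20
 = 115 + 46 + 42 + 21/2
 = 427/2
Net = 427/2 - 12 = 403/2

201.5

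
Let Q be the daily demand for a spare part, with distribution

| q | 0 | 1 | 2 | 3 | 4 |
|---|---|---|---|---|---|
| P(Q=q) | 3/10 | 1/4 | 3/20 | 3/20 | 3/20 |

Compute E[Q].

E[Q] = Σ q·P(Q=q)
 = 0·3/10 + 1·1/4 + 2·3/20 + 3·3/20 + 4·3/20
 = 0 + 1/4 + 3/10 + 9/20 + 3/5
 = 8/5

1.6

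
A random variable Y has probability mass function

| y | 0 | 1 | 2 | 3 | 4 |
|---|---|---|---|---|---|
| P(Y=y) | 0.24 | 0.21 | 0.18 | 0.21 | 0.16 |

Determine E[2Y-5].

-1.32

E[2Y-5] = Σ (2y-5)·P(Y=y)
 = (-5)·0.24 + (-3)·0.21 + (-1)·0.18 + 1·0.21 + 3·0.16
 = (-1.2) + (-0.63) + (-0.18) + 0.21 + 0.48
 = -1.32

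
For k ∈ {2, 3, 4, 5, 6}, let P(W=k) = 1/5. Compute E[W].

4

E[W] = Σ w·P(W=w)
 = 2·1/5 + 3·1/5 + 4·1/5 + 5·1/5 + 6·1/5
 = 2/5 + 3/5 + 4/5 + 1 + 6/5
 = 4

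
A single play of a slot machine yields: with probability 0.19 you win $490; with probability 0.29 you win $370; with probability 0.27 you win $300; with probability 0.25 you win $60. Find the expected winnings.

296.4

E[payout] = 490·0.19 + 370·0.29 + 300·0.27 + 60·0.25
 = 93.1 + 107.3 + 81 + 15
 = 296.4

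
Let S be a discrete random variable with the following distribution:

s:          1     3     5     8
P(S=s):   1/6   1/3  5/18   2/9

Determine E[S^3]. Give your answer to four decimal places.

E[S^3] = Σ s^3·P(S=s)
 = 1·1/6 + 27·1/3 + 125·5/18 + 512·2/9
 = 1/6 + 9 + 625/18 + 1024/9
 = 473/3

157.6667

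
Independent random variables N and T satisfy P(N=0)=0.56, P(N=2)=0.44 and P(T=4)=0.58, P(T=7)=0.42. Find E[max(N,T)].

E[max(N,T)] = Σ_n Σ_t max(n,t) · P(N=n)P(T=t)
 = 4·0.3248 + 7·0.2352 + 4·0.2552 + 7·0.1848
 = 1.2992 + 1.6464 + 1.0208 + 1.2936
 = 5.26

5.26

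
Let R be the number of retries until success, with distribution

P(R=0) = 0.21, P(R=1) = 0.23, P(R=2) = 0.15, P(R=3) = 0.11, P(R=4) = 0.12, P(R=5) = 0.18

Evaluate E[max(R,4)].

4.18

E[max(R,4)] = Σ max(r,4)·P(R=r)
 = 4·0.21 + 4·0.23 + 4·0.15 + 4·0.11 + 4·0.12 + 5·0.18
 = 0.84 + 0.92 + 0.6 + 0.44 + 0.48 + 0.9
 = 4.18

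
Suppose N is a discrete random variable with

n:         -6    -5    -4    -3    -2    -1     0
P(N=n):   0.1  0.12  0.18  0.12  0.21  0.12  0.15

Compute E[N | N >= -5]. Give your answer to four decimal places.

P(N >= -5) = 0.12 + 0.18 + 0.12 + 0.21 + 0.12 + 0.15 = 0.9.
E[N | N >= -5] = [(-5)·0.12 + (-4)·0.18 + (-3)·0.12 + (-2)·0.21 + (-1)·0.12 + 0·0.15] / 0.9
 = -2.22 / 0.9
 = -37/15

-2.4667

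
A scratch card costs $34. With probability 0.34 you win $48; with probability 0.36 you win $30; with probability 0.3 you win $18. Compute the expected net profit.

-1.48

E[payout] = 48·0.34 + 30·0.36 + 18·0.3
 = 16.32 + 10.8 + 5.4
 = 32.52
Net = 32.52 - 34 = -1.48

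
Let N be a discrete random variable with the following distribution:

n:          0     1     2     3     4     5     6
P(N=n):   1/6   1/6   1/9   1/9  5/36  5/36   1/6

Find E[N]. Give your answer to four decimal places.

2.9722

E[N] = Σ n·P(N=n)
 = 0·1/6 + 1·1/6 + 2·1/9 + 3·1/9 + 4·5/36 + 5·5/36 + 6·1/6
 = 0 + 1/6 + 2/9 + 1/3 + 5/9 + 25/36 + 1
 = 107/36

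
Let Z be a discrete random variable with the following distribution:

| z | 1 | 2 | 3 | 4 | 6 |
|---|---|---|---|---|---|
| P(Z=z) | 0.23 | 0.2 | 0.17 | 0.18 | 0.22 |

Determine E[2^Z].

19.58

E[2^Z] = Σ 2^z·P(Z=z)
 = 2·0.23 + 4·0.2 + 8·0.17 + 16·0.18 + 64·0.22
 = 0.46 + 0.8 + 1.36 + 2.88 + 14.08
 = 19.58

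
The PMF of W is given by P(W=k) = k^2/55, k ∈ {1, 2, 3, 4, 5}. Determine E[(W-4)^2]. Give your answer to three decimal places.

1.073

E[(W-4)^2] = Σ (w-4)^2·P(W=w)
 = 9·1/55 + 4·4/55 + 1·9/55 + 0·16/55 + 1·5/11
 = 9/55 + 16/55 + 9/55 + 0 + 5/11
 = 59/55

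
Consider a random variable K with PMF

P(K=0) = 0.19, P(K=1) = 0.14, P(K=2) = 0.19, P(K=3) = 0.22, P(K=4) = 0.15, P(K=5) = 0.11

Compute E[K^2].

E[K^2] = Σ k^2·P(K=k)
 = 0·0.19 + 1·0.14 + 4·0.19 + 9·0.22 + 16·0.15 + 25·0.11
 = 0 + 0.14 + 0.76 + 1.98 + 2.4 + 2.75
 = 8.03

8.03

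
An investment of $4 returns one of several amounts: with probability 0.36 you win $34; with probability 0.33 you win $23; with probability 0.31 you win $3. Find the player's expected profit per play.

16.76

E[payout] = 34·0.36 + 23·0.33 + 3·0.31
 = 12.24 + 7.59 + 0.93
 = 20.76
Net = 20.76 - 4 = 16.76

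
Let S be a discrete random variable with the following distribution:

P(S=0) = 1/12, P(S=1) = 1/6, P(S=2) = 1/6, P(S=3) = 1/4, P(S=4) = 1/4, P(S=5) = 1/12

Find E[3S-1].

E[3S-1] = Σ (3s-1)·P(S=s)
 = (-1)·1/12 + 2·1/6 + 5·1/6 + 8·1/4 + 11·1/4 + 14·1/12
 = (-1/12) + 1/3 + 5/6 + 2 + 11/4 + 7/6
 = 7

7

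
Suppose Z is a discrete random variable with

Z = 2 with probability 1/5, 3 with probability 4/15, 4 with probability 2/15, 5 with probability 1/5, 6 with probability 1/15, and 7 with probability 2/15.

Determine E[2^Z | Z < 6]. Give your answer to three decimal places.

14.333

P(Z < 6) = 1/5 + 4/15 + 2/15 + 1/5 = 4/5.
E[2^Z | Z < 6] = [4·1/5 + 8·4/15 + 16·2/15 + 32·1/5] / (4/5)
 = 172/15 / (4/5)
 = 43/3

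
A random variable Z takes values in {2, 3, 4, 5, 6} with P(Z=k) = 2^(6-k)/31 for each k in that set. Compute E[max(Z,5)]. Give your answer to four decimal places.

E[max(Z,5)] = Σ max(z,5)·P(Z=z)
 = 5·16/31 + 5·8/31 + 5·4/31 + 5·2/31 + 6·1/31
 = 80/31 + 40/31 + 20/31 + 10/31 + 6/31
 = 156/31

5.0323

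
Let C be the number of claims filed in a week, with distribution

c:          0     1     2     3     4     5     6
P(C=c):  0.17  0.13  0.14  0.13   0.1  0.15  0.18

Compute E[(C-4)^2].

E[(C-4)^2] = Σ (c-4)^2·P(C=c)
 = 16·0.17 + 9·0.13 + 4·0.14 + 1·0.13 + 0·0.1 + 1·0.15 + 4·0.18
 = 2.72 + 1.17 + 0.56 + 0.13 + 0 + 0.15 + 0.72
 = 5.45

5.45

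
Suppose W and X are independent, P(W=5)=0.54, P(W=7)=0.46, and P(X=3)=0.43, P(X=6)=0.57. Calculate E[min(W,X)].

E[min(W,X)] = Σ_w Σ_x min(w,x) · P(W=w)P(X=x)
 = 3·0.2322 + 5·0.3078 + 3·0.1978 + 6·0.2622
 = 0.6966 + 1.539 + 0.5934 + 1.5732
 = 4.4022

4.4022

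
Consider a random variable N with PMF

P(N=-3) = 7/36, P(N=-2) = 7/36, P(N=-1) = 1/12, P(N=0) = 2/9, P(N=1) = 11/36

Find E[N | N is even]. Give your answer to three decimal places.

P(N is even) = 7/36 + 2/9 = 5/12.
E[N | N is even] = [(-2)·7/36 + 0·2/9] / (5/12)
 = -7/18 / (5/12)
 = -14/15

-0.933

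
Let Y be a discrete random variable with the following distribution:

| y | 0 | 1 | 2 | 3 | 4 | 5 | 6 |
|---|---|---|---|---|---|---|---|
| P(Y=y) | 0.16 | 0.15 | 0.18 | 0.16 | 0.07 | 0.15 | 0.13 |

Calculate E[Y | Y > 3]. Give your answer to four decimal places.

P(Y > 3) = 0.07 + 0.15 + 0.13 = 0.35.
E[Y | Y > 3] = [4·0.07 + 5·0.15 + 6·0.13] / 0.35
 = 1.81 / 0.35
 = 181/35

5.1714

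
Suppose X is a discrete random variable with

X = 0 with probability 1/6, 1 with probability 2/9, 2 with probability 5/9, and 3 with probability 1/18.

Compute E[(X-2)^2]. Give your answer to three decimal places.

0.944

E[(X-2)^2] = Σ (x-2)^2·P(X=x)
 = 4·1/6 + 1·2/9 + 0·5/9 + 1·1/18
 = 2/3 + 2/9 + 0 + 1/18
 = 17/18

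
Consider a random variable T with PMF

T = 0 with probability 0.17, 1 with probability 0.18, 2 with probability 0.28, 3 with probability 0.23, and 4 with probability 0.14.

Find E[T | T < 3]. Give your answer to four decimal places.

1.1746

P(T < 3) = 0.17 + 0.18 + 0.28 = 0.63.
E[T | T < 3] = [0·0.17 + 1·0.18 + 2·0.28] / 0.63
 = 0.74 / 0.63
 = 74/63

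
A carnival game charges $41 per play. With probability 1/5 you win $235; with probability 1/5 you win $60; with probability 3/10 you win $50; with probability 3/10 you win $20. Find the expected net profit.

39

E[payout] = 235·1/5 + 60·1/5 + 50·3/10 + 20·3/10
 = 47 + 12 + 15 + 6
 = 80
Net = 80 - 41 = 39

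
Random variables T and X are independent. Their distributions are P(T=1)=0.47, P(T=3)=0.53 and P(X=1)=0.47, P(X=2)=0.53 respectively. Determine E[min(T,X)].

1.2809

E[min(T,X)] = Σ_t Σ_x min(t,x) · P(T=t)P(X=x)
 = 1·0.2209 + 1·0.2491 + 1·0.2491 + 2·0.2809
 = 0.2209 + 0.2491 + 0.2491 + 0.5618
 = 1.2809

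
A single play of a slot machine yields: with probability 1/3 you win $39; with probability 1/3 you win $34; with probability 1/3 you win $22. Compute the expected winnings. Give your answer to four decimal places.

E[payout] = 39·1/3 + 34·1/3 + 22·1/3
 = 13 + 34/3 + 22/3
 = 95/3

31.6667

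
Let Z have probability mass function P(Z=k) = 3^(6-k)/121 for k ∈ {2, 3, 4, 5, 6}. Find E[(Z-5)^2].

7

E[(Z-5)^2] = Σ (z-5)^2·P(Z=z)
 = 9·81/121 + 4·27/121 + 1·9/121 + 0·3/121 + 1·1/121
 = 729/121 + 108/121 + 9/121 + 0 + 1/121
 = 7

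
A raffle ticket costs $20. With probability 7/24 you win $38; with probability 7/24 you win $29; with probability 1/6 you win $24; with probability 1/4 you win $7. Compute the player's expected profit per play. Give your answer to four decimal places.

E[payout] = 38·7/24 + 29·7/24 + 24·1/6 + 7·1/4
 = 133/12 + 203/24 + 4 + 7/4
 = 607/24
Net = 607/24 - 20 = 127/24

5.2917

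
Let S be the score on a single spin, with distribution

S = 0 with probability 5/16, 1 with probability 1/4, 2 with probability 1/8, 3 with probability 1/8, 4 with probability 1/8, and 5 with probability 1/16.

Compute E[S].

1.6875

E[S] = Σ s·P(S=s)
 = 0·5/16 + 1·1/4 + 2·1/8 + 3·1/8 + 4·1/8 + 5·1/16
 = 0 + 1/4 + 1/4 + 3/8 + 1/2 + 5/16
 = 27/16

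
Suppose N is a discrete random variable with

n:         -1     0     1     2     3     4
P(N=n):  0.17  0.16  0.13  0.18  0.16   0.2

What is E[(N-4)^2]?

8.86

E[(N-4)^2] = Σ (n-4)^2·P(N=n)
 = 25·0.17 + 16·0.16 + 9·0.13 + 4·0.18 + 1·0.16 + 0·0.2
 = 4.25 + 2.56 + 1.17 + 0.72 + 0.16 + 0
 = 8.86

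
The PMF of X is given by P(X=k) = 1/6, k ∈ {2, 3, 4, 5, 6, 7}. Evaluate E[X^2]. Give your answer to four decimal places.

E[X^2] = Σ x^2·P(X=x)
 = 4·1/6 + 9·1/6 + 16·1/6 + 25·1/6 + 36·1/6 + 49·1/6
 = 2/3 + 3/2 + 8/3 + 25/6 + 6 + 49/6
 = 139/6

23.1667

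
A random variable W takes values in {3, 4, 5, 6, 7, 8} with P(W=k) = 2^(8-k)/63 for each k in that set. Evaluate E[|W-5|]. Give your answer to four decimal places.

1.4444

E[|W-5|] = Σ |w-5|·P(W=w)
 = 2·32/63 + 1·16/63 + 0·8/63 + 1·4/63 + 2·2/63 + 3·1/63
 = 64/63 + 16/63 + 0 + 4/63 + 4/63 + 1/21
 = 13/9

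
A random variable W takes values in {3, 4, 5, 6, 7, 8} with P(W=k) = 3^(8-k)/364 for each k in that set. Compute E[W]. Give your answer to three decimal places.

3.492

E[W] = Σ w·P(W=w)
 = 3·243/364 + 4·81/364 + 5·27/364 + 6·9/364 + 7·3/364 + 8·1/364
 = 729/364 + 81/91 + 135/364 + 27/182 + 3/52 + 2/91
 = 1271/364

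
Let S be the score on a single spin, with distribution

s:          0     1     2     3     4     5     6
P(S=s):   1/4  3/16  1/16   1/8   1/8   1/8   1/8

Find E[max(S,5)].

E[max(S,5)] = Σ max(s,5)·P(S=s)
 = 5·1/4 + 5·3/16 + 5·1/16 + 5·1/8 + 5·1/8 + 5·1/8 + 6·1/8
 = 5/4 + 15/16 + 5/16 + 5/8 + 5/8 + 5/8 + 3/4
 = 41/8

5.125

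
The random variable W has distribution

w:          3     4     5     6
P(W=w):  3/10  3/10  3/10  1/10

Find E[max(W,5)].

E[max(W,5)] = Σ max(w,5)·P(W=w)
 = 5·3/10 + 5·3/10 + 5·3/10 + 6·1/10
 = 3/2 + 3/2 + 3/2 + 3/5
 = 51/10

5.1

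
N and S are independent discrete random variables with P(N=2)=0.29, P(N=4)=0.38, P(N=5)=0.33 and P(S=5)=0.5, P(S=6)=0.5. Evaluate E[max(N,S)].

E[max(N,S)] = Σ_n Σ_s max(n,s) · P(N=n)P(S=s)
 = 5·0.145 + 6·0.145 + 5·0.19 + 6·0.19 + 5·0.165 + 6·0.165
 = 0.725 + 0.87 + 0.95 + 1.14 + 0.825 + 0.99
 = 5.5

5.5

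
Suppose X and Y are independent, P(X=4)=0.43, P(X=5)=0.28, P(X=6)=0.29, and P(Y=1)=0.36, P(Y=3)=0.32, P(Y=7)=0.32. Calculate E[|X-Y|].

E[|X-Y|] = Σ_x Σ_y |x-y| · P(X=x)P(Y=y)
 = 3·0.1548 + 1·0.1376 + 3·0.1376 + 4·0.1008 + 2·0.0896 + 2·0.0896 + 5·0.1044 + 3·0.0928 + 1·0.0928
 = 0.4644 + 0.1376 + 0.4128 + 0.4032 + 0.1792 + 0.1792 + 0.522 + 0.2784 + 0.0928
 = 2.6696

2.6696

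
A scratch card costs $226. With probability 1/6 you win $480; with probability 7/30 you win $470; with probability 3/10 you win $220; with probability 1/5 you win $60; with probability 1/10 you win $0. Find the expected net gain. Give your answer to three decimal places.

E[payout] = 480·1/6 + 470·7/30 + 220·3/10 + 60·1/5 + 0·1/10
 = 80 + 329/3 + 66 + 12 + 0
 = 803/3
Net = 803/3 - 226 = 125/3

41.667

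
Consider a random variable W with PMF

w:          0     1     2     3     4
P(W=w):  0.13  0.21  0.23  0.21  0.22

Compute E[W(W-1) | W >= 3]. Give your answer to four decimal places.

9.0698

P(W >= 3) = 0.21 + 0.22 = 0.43.
E[W(W-1) | W >= 3] = [6·0.21 + 12·0.22] / 0.43
 = 3.9 / 0.43
 = 390/43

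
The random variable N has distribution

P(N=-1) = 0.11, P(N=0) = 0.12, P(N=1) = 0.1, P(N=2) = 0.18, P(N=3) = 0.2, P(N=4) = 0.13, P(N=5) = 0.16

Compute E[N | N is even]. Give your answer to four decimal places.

2.0465

P(N is even) = 0.12 + 0.18 + 0.13 = 0.43.
E[N | N is even] = [0·0.12 + 2·0.18 + 4·0.13] / 0.43
 = 0.88 / 0.43
 = 88/43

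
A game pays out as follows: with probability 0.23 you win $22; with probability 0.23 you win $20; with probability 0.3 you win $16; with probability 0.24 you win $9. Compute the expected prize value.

16.62

E[payout] = 22·0.23 + 20·0.23 + 16·0.3 + 9·0.24
 = 5.06 + 4.6 + 4.8 + 2.16
 = 16.62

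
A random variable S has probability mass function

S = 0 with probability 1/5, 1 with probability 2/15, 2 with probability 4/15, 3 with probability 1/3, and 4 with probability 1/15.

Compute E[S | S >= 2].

P(S >= 2) = 4/15 + 1/3 + 1/15 = 2/3.
E[S | S >= 2] = [2·4/15 + 3·1/3 + 4·1/15] / (2/3)
 = 9/5 / (2/3)
 = 27/10

2.7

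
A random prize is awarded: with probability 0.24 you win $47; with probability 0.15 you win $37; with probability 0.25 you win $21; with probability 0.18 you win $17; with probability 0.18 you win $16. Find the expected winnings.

E[payout] = 47·0.24 + 37·0.15 + 21·0.25 + 17·0.18 + 16·0.18
 = 11.28 + 5.55 + 5.25 + 3.06 + 2.88
 = 28.02

28.02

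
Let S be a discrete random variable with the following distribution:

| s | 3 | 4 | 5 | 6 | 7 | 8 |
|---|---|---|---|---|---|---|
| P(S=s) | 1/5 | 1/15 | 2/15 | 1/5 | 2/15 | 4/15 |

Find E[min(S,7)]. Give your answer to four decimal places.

5.5333

E[min(S,7)] = Σ min(s,7)·P(S=s)
 = 3·1/5 + 4·1/15 + 5·2/15 + 6·1/5 + 7·2/15 + 7·4/15
 = 3/5 + 4/15 + 2/3 + 6/5 + 14/15 + 28/15
 = 83/15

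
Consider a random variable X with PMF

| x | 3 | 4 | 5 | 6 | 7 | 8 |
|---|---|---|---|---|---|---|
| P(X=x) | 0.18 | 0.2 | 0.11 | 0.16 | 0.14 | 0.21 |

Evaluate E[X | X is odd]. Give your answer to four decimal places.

4.8140

P(X is odd) = 0.18 + 0.11 + 0.14 = 0.43.
E[X | X is odd] = [3·0.18 + 5·0.11 + 7·0.14] / 0.43
 = 2.07 / 0.43
 = 207/43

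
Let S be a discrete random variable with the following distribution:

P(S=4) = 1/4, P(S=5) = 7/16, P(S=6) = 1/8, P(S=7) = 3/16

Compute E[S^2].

28.625

E[S^2] = Σ s^2·P(S=s)
 = 16·1/4 + 25·7/16 + 36·1/8 + 49·3/16
 = 4 + 175/16 + 9/2 + 147/16
 = 229/8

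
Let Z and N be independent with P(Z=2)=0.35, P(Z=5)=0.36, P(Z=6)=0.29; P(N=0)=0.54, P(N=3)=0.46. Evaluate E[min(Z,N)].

E[min(Z,N)] = Σ_z Σ_n min(z,n) · P(Z=z)P(N=n)
 = 0·0.189 + 2·0.161 + 0·0.1944 + 3·0.1656 + 0·0.1566 + 3·0.1334
 = 0 + 0.322 + 0 + 0.4968 + 0 + 0.4002
 = 1.219

1.219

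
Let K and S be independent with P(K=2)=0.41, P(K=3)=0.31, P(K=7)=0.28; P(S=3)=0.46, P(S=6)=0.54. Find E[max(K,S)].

E[max(K,S)] = Σ_k Σ_s max(k,s) · P(K=k)P(S=s)
 = 3·0.1886 + 6·0.2214 + 3·0.1426 + 6·0.1674 + 7·0.1288 + 7·0.1512
 = 0.5658 + 1.3284 + 0.4278 + 1.0044 + 0.9016 + 1.0584
 = 5.2864

5.2864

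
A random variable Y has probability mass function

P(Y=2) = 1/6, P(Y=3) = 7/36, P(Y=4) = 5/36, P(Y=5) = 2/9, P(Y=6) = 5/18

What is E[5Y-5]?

E[5Y-5] = Σ (5y-5)·P(Y=y)
 = 5·1/6 + 10·7/36 + 15·5/36 + 20·2/9 + 25·5/18
 = 5/6 + 35/18 + 25/12 + 40/9 + 125/18
 = 65/4

16.25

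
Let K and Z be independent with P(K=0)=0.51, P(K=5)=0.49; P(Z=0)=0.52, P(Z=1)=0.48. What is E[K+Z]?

E[K+Z] = Σ_k Σ_z (k+z) · P(K=k)P(Z=z)
 = 0·0.2652 + 1·0.2448 + 5·0.2548 + 6·0.2352
 = 0 + 0.2448 + 1.274 + 1.4112
 = 2.93

2.93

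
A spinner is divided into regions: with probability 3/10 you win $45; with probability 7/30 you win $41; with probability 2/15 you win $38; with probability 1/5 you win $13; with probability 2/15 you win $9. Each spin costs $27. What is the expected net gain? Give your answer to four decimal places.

E[payout] = 45·3/10 + 41·7/30 + 38·2/15 + 13·1/5 + 9·2/15
 = 27/2 + 287/30 + 76/15 + 13/5 + 6/5
 = 479/15
Net = 479/15 - 27 = 74/15

4.9333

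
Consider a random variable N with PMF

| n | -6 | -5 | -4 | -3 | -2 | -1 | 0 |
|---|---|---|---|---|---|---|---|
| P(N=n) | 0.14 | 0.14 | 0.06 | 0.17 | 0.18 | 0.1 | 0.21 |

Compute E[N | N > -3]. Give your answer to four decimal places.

P(N > -3) = 0.18 + 0.1 + 0.21 = 0.49.
E[N | N > -3] = [(-2)·0.18 + (-1)·0.1 + 0·0.21] / 0.49
 = -0.46 / 0.49
 = -46/49

-0.9388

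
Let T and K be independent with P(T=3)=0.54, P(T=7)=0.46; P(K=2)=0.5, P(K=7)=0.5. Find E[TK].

E[TK] = Σ_t Σ_k tk · P(T=t)P(K=k)
 = 6·0.27 + 21·0.27 + 14·0.23 + 49·0.23
 = 1.62 + 5.67 + 3.22 + 11.27
 = 21.78

21.78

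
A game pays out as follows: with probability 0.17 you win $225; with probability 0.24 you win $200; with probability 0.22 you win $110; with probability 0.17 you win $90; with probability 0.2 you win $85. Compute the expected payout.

E[payout] = 225·0.17 + 200·0.24 + 110·0.22 + 90·0.17 + 85·0.2
 = 38.25 + 48 + 24.2 + 15.3 + 17
 = 142.75

142.75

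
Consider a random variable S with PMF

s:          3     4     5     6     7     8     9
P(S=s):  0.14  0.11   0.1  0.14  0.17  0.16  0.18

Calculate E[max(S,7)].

7.52

E[max(S,7)] = Σ max(s,7)·P(S=s)
 = 7·0.14 + 7·0.11 + 7·0.1 + 7·0.14 + 7·0.17 + 8·0.16 + 9·0.18
 = 0.98 + 0.77 + 0.7 + 0.98 + 1.19 + 1.28 + 1.62
 = 7.52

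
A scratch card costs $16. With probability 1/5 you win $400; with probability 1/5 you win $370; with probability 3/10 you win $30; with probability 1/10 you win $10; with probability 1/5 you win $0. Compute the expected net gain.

E[payout] = 400·1/5 + 370·1/5 + 30·3/10 + 10·1/10 + 0·1/5
 = 80 + 74 + 9 + 1 + 0
 = 164
Net = 164 - 16 = 148

148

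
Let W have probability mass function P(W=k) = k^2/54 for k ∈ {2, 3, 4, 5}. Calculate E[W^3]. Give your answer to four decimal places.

E[W^3] = Σ w^3·P(W=w)
 = 8·2/27 + 27·1/6 + 64·8/27 + 125·25/54
 = 16/27 + 9/2 + 512/27 + 3125/54
 = 2212/27

81.9259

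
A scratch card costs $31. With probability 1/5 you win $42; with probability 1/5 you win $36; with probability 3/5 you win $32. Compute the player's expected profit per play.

3.8

E[payout] = 42·1/5 + 36·1/5 + 32·3/5
 = 42/5 + 36/5 + 96/5
 = 174/5
Net = 174/5 - 31 = 19/5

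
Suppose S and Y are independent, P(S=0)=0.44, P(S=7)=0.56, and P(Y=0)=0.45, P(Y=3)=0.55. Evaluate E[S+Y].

5.57

E[S+Y] = Σ_s Σ_y (s+y) · P(S=s)P(Y=y)
 = 0·0.198 + 3·0.242 + 7·0.252 + 10·0.308
 = 0 + 0.726 + 1.764 + 3.08
 = 5.57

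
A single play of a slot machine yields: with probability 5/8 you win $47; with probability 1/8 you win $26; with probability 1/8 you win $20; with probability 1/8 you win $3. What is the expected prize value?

E[payout] = 47·5/8 + 26·1/8 + 20·1/8 + 3·1/8
 = 235/8 + 13/4 + 5/2 + 3/8
 = 71/2

35.5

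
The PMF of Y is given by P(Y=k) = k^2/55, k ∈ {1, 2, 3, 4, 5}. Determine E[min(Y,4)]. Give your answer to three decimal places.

3.636

E[min(Y,4)] = Σ min(y,4)·P(Y=y)
 = 1·1/55 + 2·4/55 + 3·9/55 + 4·16/55 + 4·5/11
 = 1/55 + 8/55 + 27/55 + 64/55 + 20/11
 = 40/11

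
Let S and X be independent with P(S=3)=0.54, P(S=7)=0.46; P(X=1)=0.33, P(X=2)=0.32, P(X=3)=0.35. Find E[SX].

9.7768

E[SX] = Σ_s Σ_x sx · P(S=s)P(X=x)
 = 3·0.1782 + 6·0.1728 + 9·0.189 + 7·0.1518 + 14·0.1472 + 21·0.161
 = 0.5346 + 1.0368 + 1.701 + 1.0626 + 2.0608 + 3.381
 = 9.7768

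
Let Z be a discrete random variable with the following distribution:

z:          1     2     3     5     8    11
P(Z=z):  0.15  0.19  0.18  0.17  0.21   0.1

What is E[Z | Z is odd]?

P(Z is odd) = 0.15 + 0.18 + 0.17 + 0.1 = 0.6.
E[Z | Z is odd] = [1·0.15 + 3·0.18 + 5·0.17 + 11·0.1] / 0.6
 = 2.64 / 0.6
 = 22/5

4.4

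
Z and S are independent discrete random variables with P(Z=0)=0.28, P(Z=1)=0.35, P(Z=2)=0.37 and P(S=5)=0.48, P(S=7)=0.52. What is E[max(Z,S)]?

E[max(Z,S)] = Σ_z Σ_s max(z,s) · P(Z=z)P(S=s)
 = 5·0.1344 + 7·0.1456 + 5·0.168 + 7·0.182 + 5·0.1776 + 7·0.1924
 = 0.672 + 1.0192 + 0.84 + 1.274 + 0.888 + 1.3468
 = 6.04

6.04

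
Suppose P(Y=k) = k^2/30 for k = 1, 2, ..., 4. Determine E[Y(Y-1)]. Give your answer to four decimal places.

E[Y(Y-1)] = Σ y(y-1)·P(Y=y)
 = 0·1/30 + 2·2/15 + 6·3/10 + 12·8/15
 = 0 + 4/15 + 9/5 + 32/5
 = 127/15

8.4667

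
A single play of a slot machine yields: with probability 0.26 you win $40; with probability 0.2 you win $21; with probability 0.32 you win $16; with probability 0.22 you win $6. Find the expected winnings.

21.04

E[payout] = 40·0.26 + 21·0.2 + 16·0.32 + 6·0.22
 = 10.4 + 4.2 + 5.12 + 1.32
 = 21.04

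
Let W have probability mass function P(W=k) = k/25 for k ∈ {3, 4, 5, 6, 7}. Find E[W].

E[W] = Σ w·P(W=w)
 = 3·3/25 + 4·4/25 + 5·1/5 + 6·6/25 + 7·7/25
 = 9/25 + 16/25 + 1 + 36/25 + 49/25
 = 27/5

5.4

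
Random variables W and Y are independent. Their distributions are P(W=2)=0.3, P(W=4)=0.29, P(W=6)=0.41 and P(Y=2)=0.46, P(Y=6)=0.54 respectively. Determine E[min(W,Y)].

3.1988

E[min(W,Y)] = Σ_w Σ_y min(w,y) · P(W=w)P(Y=y)
 = 2·0.138 + 2·0.162 + 2·0.1334 + 4·0.1566 + 2·0.1886 + 6·0.2214
 = 0.276 + 0.324 + 0.2668 + 0.6264 + 0.3772 + 1.3284
 = 3.1988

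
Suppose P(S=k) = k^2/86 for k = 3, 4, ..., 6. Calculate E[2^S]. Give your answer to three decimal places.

39.907

E[2^S] = Σ 2^s·P(S=s)
 = 8·9/86 + 16·8/43 + 32·25/86 + 64·18/43
 = 36/43 + 128/43 + 400/43 + 1152/43
 = 1716/43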